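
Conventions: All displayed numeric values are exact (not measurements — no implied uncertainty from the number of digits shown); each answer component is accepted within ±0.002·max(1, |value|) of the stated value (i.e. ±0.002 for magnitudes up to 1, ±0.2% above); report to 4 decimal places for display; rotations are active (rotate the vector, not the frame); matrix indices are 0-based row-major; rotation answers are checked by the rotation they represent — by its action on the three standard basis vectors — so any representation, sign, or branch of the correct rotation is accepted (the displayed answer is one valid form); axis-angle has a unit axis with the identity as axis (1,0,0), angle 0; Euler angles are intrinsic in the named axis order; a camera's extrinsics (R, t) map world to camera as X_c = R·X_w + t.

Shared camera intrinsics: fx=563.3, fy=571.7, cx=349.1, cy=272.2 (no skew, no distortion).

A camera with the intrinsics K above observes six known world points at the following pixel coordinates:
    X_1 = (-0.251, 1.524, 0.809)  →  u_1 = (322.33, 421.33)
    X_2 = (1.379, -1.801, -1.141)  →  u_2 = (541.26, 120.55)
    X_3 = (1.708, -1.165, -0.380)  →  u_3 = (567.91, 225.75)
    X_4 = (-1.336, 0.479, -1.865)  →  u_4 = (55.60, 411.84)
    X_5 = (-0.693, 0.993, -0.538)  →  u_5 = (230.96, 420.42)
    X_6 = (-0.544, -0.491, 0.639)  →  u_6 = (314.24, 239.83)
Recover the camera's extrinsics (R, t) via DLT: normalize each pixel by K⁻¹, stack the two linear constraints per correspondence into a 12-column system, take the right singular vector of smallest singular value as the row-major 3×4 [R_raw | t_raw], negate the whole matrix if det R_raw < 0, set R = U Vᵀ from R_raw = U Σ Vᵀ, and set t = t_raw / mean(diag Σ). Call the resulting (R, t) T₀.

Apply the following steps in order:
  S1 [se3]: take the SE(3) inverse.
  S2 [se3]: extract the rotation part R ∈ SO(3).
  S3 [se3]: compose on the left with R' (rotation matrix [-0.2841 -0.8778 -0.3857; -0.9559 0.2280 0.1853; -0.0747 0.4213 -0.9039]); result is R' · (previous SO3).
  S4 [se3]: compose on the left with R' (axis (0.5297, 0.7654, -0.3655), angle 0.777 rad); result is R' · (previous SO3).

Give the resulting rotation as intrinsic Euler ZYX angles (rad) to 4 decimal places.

source (pnp_recover): camera pose = R=[0.9435 -0.1354 0.3024; 0.1996 0.9607 -0.1926; -0.2645 0.2421 0.9335], t=(-0.1000, 0.3800, 5.0902)
after S1 (invert_se3): R=[0.9435 0.1996 -0.2645; -0.1354 0.9607 0.2421; 0.3024 -0.1926 0.9335], t=(1.3647, -1.6111, -4.6482)
after S2 (rot_of_se3): [0.9435 0.1996 -0.2645; -0.1354 0.9607 0.2421; 0.3024 -0.1926 0.9335]
after S3 (compose_so3): [-0.2658 -0.8258 -0.4974; -0.8767 -0.0075 0.4810; -0.4009 0.5639 -0.7220]
after S4 (compose_so3): [-0.7305 -0.3868 -0.5628; -0.5542 -0.1458 0.8195; -0.3990 0.9106 -0.1079]

rotation (euler_zyx) = (-2.4925, 0.4104, 1.6887)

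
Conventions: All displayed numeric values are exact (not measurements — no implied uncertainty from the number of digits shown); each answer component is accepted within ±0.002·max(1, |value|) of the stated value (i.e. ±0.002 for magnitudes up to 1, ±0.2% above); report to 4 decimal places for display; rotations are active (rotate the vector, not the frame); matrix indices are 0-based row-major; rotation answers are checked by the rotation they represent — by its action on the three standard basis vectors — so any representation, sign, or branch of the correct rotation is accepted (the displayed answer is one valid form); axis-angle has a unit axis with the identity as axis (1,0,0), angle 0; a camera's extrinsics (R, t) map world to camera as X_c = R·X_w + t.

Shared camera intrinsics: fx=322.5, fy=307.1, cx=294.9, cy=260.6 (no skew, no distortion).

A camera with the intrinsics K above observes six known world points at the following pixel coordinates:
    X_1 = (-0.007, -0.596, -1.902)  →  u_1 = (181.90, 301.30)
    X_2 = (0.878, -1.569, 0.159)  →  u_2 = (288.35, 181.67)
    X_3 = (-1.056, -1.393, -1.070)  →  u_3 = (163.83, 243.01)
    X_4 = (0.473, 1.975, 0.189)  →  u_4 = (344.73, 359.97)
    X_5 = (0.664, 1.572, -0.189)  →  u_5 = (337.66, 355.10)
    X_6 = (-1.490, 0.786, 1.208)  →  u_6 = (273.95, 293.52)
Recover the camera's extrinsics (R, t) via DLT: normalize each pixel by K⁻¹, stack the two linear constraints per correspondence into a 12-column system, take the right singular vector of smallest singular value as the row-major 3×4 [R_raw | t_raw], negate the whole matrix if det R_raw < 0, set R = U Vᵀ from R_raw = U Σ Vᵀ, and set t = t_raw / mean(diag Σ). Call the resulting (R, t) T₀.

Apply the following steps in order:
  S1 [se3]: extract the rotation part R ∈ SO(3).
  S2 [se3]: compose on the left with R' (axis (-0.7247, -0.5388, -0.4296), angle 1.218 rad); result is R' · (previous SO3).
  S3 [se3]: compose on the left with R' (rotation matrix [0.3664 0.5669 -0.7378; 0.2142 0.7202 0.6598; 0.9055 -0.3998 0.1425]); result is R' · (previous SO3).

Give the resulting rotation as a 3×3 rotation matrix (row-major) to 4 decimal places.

source (pnp_recover): camera pose = R=[0.7719 0.3769 0.5120; -0.1773 0.9010 -0.3960; -0.6105 0.2149 0.7623], t=(-0.2700, 0.3400, 5.7800)
after S1 (rot_of_se3): [0.7719 0.3769 0.5120; -0.1773 0.9010 -0.3960; -0.6105 0.2149 0.7623]
after S2 (compose_so3): [0.5995 0.7884 -0.1380; -0.7165 0.6055 0.3463; 0.3566 -0.1087 0.9279]
after S3 (compose_so3): [-0.4496 0.7123 -0.5389; -0.1524 0.5333 0.8321; 0.8801 0.4563 -0.1312]

rotation (matrix) = ((-0.4496, 0.7123, -0.5389), (-0.1524, 0.5333, 0.8321), (0.8801, 0.4563, -0.1312))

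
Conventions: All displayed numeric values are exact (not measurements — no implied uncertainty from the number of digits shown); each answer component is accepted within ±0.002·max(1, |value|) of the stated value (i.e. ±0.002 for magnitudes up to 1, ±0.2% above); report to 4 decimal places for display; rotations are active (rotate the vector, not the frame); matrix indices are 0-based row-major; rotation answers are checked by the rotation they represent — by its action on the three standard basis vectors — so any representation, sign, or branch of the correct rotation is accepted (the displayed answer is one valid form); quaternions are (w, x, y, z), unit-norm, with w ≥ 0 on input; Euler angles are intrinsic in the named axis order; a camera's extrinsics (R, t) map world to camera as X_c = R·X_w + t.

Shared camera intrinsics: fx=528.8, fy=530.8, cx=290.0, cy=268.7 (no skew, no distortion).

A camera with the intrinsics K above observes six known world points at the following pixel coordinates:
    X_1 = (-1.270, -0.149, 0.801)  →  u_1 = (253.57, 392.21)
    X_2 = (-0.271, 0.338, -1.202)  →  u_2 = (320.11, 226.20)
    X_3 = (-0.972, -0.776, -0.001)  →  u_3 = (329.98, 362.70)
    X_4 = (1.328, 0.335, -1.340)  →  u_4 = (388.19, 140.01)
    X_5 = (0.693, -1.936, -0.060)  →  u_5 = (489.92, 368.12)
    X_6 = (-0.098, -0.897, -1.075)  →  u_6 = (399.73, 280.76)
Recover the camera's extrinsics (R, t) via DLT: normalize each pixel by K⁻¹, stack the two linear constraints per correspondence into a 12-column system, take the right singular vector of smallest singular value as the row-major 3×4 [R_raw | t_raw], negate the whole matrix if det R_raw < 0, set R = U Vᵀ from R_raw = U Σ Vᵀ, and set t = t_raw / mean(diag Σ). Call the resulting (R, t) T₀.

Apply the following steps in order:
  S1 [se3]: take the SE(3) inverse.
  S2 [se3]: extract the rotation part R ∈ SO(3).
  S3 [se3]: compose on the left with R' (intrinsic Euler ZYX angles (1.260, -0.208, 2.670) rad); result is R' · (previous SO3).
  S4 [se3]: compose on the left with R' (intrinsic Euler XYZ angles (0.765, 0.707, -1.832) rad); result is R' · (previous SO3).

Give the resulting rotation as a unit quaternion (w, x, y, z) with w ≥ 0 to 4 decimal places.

source (pnp_recover): camera pose = R=[0.3857 -0.8160 -0.4305; -0.4726 -0.5755 0.6674; -0.7924 -0.0540 -0.6076], t=(0.2600, 0.3100, 6.0494)
after S1 (invert_se3): R=[0.3857 -0.4726 -0.7924; -0.8160 -0.5755 -0.0540; -0.4305 0.6674 -0.6076], t=(4.8397, 0.7172, 3.5807)
after S2 (rot_of_se3): [0.3857 -0.4726 -0.7924; -0.8160 -0.5755 -0.0540; -0.4305 0.6674 -0.6076]
after S3 (compose_so3): [-0.7637 -0.2868 -0.5784; 0.6389 -0.2078 -0.7406; 0.0922 -0.9352 0.3420]
after S4 (compose_so3): [0.6792 -0.7038 -0.2083; 0.7310 0.6740 0.1063; 0.0656 -0.2245 0.9723]

rotation (quat) = (0.9118, -0.0907, -0.0751, 0.3934)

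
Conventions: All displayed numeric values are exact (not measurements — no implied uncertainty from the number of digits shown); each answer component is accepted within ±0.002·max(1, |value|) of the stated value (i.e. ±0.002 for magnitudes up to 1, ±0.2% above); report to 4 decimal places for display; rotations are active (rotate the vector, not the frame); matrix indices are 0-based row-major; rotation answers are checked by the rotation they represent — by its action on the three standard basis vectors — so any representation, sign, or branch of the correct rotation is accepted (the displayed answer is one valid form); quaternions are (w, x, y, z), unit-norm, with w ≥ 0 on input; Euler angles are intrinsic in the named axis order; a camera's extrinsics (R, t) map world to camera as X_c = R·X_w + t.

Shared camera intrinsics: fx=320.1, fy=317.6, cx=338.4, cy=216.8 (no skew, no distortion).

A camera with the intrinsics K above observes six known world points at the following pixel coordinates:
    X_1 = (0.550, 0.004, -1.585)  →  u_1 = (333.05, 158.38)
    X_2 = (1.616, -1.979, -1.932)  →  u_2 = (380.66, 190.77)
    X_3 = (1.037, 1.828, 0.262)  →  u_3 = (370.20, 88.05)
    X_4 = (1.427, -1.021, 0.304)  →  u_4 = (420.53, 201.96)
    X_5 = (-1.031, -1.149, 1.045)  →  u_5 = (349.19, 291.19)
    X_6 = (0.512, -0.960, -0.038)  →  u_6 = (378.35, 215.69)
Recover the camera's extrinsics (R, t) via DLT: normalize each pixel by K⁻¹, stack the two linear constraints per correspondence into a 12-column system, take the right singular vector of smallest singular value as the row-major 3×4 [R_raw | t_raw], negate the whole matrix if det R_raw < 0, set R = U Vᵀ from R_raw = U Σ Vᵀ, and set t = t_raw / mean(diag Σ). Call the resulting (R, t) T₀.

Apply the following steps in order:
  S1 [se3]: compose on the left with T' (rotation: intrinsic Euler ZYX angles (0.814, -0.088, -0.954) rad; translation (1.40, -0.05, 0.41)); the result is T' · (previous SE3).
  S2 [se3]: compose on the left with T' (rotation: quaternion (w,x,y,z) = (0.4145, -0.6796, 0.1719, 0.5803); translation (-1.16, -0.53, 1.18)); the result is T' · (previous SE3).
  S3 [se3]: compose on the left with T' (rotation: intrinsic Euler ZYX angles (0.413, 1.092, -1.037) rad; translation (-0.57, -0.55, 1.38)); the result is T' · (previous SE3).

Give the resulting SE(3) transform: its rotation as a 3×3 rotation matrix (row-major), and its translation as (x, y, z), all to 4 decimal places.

rotation (matrix) = ((-0.6178, -0.4361, 0.6543), (-0.7710, 0.1728, -0.6129), (0.1542, -0.8831, -0.4430)), translation = (-3.6735, 0.4213, 7.9963)

source (pnp_recover): camera pose = R=[0.8155 -0.3368 0.4707; -0.5505 -0.7022 0.4514; 0.1785 -0.6273 -0.7580], t=(0.1700, -0.4001, 6.4309)
after S1 (compose_se3): R=[0.6501 0.4243 0.6303; 0.4366 -0.8875 0.1472; 0.6219 0.1796 -0.7622], t=(-2.3736, 3.2575, 4.4555)
after S2 (compose_se3): R=[-0.5402 0.6318 0.5560; 0.3745 0.7721 -0.5135; -0.7536 -0.0691 -0.6537], t=(-7.0023, 0.3363, 2.2815)
after S3 (compose_se3): R=[-0.6178 -0.4361 0.6543; -0.7710 0.1728 -0.6129; 0.1542 -0.8831 -0.4430], t=(-3.6735, 0.4213, 7.9963)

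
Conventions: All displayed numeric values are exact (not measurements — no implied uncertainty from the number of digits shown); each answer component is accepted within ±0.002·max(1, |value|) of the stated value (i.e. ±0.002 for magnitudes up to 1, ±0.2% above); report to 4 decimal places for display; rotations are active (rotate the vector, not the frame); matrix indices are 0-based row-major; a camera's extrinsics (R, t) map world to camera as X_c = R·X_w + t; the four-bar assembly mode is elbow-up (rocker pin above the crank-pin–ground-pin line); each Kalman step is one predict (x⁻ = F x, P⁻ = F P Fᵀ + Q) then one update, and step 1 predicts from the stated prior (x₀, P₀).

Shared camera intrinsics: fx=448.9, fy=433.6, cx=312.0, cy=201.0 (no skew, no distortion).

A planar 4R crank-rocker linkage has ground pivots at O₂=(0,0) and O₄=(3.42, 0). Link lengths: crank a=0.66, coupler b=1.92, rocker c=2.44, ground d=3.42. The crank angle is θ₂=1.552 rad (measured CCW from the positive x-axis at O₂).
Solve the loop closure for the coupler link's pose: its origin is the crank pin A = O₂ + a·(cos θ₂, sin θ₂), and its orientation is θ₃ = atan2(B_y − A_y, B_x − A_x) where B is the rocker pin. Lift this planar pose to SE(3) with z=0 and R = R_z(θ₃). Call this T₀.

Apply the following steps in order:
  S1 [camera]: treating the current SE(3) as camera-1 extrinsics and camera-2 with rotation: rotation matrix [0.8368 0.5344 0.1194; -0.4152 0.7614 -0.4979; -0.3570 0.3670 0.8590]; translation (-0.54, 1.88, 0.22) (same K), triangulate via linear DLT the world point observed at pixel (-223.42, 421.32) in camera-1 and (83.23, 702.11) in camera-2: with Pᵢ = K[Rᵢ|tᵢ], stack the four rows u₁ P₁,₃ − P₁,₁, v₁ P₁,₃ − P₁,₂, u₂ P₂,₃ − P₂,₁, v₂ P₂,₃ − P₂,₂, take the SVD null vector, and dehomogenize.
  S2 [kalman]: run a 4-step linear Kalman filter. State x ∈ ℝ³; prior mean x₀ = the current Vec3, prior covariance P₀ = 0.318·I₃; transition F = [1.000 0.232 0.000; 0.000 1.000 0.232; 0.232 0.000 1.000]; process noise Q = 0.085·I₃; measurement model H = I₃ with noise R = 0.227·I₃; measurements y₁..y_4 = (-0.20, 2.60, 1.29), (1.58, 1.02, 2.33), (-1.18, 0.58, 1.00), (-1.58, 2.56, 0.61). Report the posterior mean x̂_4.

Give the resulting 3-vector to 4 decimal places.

result = (-0.5759, 1.9388, 0.9500)

source (fourbar_fk): coupler pose = R=[0.8496 -0.5275 0.0000; 0.5275 0.8496 0.0000; 0.0000 0.0000 1.0000], t=(0.0124, 0.6599, 0.0000)
after S1 (triangulate): (-1.3075, 0.7966, 1.2732)
after S2 (kf_track): (-0.5759, 1.9388, 0.9500)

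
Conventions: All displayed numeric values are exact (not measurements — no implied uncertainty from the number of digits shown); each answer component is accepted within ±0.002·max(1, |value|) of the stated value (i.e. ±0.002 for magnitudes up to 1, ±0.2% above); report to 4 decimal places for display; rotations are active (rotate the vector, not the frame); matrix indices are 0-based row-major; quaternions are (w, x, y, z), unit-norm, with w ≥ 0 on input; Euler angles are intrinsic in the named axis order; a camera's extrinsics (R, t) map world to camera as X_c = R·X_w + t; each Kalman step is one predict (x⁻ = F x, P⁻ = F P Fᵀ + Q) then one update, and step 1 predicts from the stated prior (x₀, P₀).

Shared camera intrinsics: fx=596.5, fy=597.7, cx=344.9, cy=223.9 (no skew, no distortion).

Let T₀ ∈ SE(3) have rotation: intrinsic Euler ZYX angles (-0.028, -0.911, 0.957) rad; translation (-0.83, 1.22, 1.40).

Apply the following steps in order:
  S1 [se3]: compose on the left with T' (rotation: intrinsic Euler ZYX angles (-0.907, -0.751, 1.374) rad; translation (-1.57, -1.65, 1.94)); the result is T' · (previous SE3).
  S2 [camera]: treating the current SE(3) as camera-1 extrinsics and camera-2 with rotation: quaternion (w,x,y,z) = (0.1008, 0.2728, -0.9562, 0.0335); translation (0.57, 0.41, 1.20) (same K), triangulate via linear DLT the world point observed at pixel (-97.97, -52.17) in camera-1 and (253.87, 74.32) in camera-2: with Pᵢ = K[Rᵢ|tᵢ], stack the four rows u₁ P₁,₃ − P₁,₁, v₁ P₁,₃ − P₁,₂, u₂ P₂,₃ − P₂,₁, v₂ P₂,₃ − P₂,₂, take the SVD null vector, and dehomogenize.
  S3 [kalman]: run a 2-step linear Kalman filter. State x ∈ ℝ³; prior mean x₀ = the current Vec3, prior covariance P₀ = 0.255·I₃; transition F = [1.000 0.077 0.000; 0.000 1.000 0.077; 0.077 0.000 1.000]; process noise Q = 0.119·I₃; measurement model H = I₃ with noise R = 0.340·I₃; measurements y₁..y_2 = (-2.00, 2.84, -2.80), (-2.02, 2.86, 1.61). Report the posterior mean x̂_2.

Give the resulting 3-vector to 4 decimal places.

after S1 (compose_se3): R=[-0.3949 -0.8651 -0.3092; -0.7583 0.4969 -0.4220; 0.5187 0.0678 -0.8522], t=(-3.4555, -1.0808, 2.4484)
after S2 (triangulate): (1.7952, -0.4476, -1.3701)
after S3 (kf_track): (-0.9128, 1.8944, -0.3539)

result = (-0.9128, 1.8944, -0.3539)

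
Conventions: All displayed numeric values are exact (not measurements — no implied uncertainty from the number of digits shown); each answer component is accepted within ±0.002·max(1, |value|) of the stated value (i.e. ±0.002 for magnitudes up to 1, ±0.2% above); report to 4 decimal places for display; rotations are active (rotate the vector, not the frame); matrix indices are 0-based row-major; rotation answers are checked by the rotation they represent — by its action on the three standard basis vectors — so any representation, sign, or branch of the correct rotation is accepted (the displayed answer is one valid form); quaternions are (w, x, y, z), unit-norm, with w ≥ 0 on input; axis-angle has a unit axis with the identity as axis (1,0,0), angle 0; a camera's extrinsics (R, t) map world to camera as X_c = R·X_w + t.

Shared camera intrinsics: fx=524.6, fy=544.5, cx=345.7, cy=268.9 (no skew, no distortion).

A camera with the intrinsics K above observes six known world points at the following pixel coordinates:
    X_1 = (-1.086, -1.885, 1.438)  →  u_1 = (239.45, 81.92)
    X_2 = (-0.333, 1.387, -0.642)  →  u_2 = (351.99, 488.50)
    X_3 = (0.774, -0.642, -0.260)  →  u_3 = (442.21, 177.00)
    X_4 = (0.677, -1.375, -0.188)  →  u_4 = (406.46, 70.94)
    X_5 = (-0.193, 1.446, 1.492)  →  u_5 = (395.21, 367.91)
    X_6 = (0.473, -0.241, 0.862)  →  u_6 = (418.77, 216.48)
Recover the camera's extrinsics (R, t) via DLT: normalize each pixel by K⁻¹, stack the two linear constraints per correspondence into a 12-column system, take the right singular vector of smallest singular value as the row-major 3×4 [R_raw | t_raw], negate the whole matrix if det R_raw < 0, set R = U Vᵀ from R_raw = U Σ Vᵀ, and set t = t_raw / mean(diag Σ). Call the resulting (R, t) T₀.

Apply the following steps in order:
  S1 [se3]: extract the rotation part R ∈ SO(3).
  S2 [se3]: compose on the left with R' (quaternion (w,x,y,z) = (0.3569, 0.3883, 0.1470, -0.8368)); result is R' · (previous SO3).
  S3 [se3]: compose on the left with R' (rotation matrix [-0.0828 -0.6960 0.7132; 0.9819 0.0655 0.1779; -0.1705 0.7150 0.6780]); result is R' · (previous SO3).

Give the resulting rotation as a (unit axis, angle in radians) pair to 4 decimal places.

rotation (axis_angle) = ((-0.0119, 0.7560, -0.6545), 2.0319)

source (pnp_recover): camera pose = R=[0.9542 0.2432 0.1739; -0.1944 0.9466 -0.2572; -0.2272 0.2116 0.9506], t=(0.1400, 0.0700, 4.2400)
after S1 (rot_of_se3): [0.9542 0.2432 0.1739; -0.1944 0.9466 -0.2572; -0.2272 0.2116 0.9506]
after S2 (compose_so3): [-0.4379 0.4502 -0.7782; -0.2057 -0.8928 -0.4008; -0.8752 -0.0154 0.4835]
after S3 (compose_so3): [-0.4448 0.5731 0.6883; -0.5991 0.3809 -0.7043; -0.6658 -0.7256 0.1740]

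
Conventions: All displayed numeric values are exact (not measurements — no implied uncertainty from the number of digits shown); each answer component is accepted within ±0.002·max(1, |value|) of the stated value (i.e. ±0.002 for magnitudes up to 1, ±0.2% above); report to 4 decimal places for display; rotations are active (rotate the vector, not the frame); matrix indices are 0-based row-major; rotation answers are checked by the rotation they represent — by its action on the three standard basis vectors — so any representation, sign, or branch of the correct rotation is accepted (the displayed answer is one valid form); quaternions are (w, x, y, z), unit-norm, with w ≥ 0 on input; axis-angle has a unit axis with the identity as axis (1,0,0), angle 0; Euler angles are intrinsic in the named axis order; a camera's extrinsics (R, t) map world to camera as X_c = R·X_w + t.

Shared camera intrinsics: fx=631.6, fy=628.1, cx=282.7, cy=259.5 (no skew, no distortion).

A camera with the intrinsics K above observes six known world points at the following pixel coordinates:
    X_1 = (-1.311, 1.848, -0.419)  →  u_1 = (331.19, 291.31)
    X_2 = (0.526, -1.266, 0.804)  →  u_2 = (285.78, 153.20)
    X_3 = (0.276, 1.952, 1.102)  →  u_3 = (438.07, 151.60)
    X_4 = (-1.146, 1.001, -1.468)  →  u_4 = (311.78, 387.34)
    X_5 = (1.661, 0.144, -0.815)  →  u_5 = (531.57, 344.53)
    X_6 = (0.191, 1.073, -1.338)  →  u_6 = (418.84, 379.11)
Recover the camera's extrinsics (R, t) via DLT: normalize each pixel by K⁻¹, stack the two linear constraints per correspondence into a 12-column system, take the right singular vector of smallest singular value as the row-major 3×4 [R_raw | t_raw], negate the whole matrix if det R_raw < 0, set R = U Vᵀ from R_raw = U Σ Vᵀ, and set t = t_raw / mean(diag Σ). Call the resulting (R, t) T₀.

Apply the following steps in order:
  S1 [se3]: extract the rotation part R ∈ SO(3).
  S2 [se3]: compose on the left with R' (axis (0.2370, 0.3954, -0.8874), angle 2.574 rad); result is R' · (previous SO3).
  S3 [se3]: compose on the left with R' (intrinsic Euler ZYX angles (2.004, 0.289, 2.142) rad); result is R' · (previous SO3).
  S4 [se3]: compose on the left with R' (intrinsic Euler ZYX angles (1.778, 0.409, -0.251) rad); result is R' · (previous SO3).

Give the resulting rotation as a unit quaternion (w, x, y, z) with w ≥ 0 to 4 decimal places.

source (pnp_recover): camera pose = R=[0.7824 0.6144 -0.1017; -0.0813 -0.0612 -0.9948; -0.6174 0.7867 0.0021], t=(0.4700, -0.0000, 5.8402)
after S1 (rot_of_se3): [0.7824 0.6144 -0.1017; -0.0813 -0.0612 -0.9948; -0.6174 0.7867 0.0021]
after S2 (compose_so3): [-0.5235 -0.6319 -0.5716; 0.2849 -0.7620 0.5815; -0.8030 0.1415 0.5790]
after S3 (compose_so3): [-0.3433 0.0743 0.9363; -0.5000 -0.8583 -0.1152; 0.7951 -0.5077 0.3318]
after S4 (compose_so3): [0.2724 0.9458 -0.1768; 0.0989 0.1552 0.9829; 0.9571 -0.2852 -0.0512]

rotation (quat) = (0.5866, -0.5405, -0.4832, -0.3610)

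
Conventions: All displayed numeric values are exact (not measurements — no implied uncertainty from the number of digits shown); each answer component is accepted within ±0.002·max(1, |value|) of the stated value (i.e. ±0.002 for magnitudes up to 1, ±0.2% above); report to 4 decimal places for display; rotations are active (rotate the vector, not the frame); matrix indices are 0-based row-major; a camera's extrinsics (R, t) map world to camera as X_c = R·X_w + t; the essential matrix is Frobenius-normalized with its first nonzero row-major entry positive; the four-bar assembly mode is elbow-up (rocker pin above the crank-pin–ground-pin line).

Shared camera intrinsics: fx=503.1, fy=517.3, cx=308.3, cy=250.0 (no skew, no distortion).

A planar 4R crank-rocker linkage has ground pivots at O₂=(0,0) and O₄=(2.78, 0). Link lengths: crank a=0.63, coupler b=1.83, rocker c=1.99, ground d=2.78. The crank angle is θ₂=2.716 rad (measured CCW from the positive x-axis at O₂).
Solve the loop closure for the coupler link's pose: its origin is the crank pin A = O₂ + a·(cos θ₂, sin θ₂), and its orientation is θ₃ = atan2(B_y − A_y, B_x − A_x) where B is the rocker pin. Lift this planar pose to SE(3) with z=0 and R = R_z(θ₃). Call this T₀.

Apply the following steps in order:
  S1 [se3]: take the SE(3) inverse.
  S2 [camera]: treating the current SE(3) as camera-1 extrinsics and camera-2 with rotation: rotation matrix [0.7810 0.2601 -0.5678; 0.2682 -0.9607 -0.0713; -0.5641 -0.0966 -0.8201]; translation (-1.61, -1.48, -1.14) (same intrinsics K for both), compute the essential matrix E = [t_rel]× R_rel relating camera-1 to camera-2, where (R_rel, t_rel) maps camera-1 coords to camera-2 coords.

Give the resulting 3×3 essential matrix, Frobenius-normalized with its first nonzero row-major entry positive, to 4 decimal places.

source (fourbar_fk): coupler pose = R=[0.9050 -0.4253 0.0000; 0.4253 0.9050 0.0000; 0.0000 0.0000 1.0000], t=(-0.5738, 0.2601, 0.0000)
after S1 (invert_se3): R=[0.9050 0.4253 0.0000; -0.4253 0.9050 0.0000; 0.0000 0.0000 1.0000], t=(0.4087, -0.4795, 0.0000)
after S2 (essential): [0.2218 -0.2750 0.3662; -0.4405 0.0949 -0.2848; 0.4613 0.4379 -0.2288]

matrix = [0.2218 -0.2750 0.3662; -0.4405 0.0949 -0.2848; 0.4613 0.4379 -0.2288]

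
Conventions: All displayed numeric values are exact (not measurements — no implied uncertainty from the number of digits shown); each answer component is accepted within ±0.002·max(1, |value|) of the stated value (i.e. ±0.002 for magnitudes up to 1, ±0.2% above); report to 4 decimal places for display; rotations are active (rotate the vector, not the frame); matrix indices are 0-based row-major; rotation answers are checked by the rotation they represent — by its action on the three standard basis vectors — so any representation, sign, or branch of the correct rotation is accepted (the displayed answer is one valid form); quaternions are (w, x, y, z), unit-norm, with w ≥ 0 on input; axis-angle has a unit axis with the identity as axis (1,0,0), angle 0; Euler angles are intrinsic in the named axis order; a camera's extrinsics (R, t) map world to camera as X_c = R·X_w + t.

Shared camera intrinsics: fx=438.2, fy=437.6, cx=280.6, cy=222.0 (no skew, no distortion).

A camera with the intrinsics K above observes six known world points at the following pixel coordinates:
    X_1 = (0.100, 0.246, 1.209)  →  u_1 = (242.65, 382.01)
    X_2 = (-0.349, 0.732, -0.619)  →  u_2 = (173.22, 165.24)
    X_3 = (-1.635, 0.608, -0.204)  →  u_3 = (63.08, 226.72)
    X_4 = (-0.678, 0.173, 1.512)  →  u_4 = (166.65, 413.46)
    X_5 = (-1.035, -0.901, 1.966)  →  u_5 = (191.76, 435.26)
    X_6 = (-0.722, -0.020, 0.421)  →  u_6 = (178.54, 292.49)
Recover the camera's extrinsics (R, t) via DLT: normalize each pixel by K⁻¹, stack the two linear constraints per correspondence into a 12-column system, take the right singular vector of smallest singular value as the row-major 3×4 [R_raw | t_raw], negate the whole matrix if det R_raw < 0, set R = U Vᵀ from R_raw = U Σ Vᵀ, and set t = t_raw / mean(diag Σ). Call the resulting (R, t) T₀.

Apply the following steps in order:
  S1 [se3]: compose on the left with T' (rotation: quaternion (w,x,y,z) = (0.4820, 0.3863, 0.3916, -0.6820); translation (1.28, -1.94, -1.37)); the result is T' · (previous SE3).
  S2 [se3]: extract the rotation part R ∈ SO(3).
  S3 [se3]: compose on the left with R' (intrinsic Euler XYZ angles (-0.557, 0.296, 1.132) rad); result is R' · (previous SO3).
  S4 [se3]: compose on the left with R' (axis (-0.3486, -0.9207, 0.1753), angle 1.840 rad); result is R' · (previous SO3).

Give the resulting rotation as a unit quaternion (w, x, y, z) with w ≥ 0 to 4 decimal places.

rotation (quat) = (0.6241, -0.5969, 0.2455, -0.4404)

source (pnp_recover): camera pose = R=[0.9442 -0.3290 0.0132; -0.0833 -0.1997 0.9763; -0.3185 -0.9230 -0.2160], t=(-0.3499, 0.2300, 4.2198)
after S1 (compose_se3): R=[-0.2561 0.0241 0.9664; -0.0273 0.9991 -0.0322; -0.9663 -0.0346 -0.2552], t=(0.9532, -5.6937, 0.5755)
after S2 (rot_of_se3): [-0.2561 0.0241 0.9664; -0.0273 0.9991 -0.0322; -0.9663 -0.0346 -0.2552]
after S3 (compose_so3): [-0.3623 -0.8654 0.3461; -0.6822 0.4992 0.5342; -0.6351 -0.0426 -0.7713]
after S4 (compose_so3): [0.4915 0.2566 0.8322; -0.8428 -0.1005 0.5287; 0.2193 -0.9613 0.1669]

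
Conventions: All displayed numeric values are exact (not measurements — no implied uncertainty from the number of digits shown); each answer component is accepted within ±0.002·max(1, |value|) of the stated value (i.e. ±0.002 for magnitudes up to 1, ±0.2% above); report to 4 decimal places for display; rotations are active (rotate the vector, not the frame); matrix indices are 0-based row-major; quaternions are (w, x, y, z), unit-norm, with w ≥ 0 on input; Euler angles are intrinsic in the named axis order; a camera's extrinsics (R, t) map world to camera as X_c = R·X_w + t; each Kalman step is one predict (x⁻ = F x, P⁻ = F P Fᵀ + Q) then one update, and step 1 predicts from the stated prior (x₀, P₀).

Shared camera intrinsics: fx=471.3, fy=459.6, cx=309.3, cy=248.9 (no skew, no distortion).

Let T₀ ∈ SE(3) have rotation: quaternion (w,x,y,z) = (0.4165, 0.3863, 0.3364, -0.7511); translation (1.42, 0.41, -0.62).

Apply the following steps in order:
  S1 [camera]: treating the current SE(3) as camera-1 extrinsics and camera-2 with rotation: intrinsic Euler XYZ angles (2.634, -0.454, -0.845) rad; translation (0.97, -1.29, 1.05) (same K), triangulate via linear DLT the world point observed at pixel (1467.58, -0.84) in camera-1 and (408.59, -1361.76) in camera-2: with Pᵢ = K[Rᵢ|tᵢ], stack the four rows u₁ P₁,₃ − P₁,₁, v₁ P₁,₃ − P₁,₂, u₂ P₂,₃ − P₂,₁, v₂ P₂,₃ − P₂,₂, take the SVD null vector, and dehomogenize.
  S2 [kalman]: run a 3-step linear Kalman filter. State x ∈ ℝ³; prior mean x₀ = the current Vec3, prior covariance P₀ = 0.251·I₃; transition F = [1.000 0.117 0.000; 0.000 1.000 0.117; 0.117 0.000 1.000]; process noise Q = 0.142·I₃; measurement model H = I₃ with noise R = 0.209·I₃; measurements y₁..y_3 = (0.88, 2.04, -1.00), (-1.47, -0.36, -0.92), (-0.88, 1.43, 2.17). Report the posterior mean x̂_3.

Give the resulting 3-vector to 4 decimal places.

after S1 (triangulate): (-1.0966, 0.5689, 1.2084)
after S2 (kf_track): (-0.7217, 0.9888, 0.8864)

result = (-0.7217, 0.9888, 0.8864)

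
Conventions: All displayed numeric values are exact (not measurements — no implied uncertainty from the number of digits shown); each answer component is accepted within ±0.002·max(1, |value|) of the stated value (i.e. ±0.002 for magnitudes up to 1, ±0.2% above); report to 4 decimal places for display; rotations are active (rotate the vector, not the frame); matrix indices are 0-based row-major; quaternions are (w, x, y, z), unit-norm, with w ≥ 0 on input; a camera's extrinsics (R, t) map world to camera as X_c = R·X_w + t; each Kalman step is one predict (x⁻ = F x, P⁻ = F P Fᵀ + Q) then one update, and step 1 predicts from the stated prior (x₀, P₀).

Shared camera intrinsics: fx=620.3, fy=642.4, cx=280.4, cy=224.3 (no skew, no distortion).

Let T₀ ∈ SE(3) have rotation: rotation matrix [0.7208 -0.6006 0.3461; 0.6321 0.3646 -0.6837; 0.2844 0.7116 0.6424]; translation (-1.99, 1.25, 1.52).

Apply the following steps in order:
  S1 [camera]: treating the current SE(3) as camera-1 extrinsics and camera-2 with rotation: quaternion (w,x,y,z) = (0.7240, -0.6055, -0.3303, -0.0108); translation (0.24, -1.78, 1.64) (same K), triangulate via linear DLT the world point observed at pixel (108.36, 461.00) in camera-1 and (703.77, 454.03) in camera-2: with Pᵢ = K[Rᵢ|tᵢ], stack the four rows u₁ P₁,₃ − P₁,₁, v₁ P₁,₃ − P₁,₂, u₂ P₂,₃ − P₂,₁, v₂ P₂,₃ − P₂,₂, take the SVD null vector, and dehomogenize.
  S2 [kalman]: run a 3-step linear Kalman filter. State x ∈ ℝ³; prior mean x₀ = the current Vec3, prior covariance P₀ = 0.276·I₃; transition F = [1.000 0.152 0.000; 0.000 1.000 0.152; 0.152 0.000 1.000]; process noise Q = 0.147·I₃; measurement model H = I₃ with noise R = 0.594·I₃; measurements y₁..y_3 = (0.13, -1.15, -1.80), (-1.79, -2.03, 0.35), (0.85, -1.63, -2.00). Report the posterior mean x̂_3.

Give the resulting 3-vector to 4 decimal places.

after S1 (triangulate): (1.4061, 1.0767, 1.6749)
after S2 (kf_track): (-0.0034, -1.1209, -0.6740)

result = (-0.0034, -1.1209, -0.6740)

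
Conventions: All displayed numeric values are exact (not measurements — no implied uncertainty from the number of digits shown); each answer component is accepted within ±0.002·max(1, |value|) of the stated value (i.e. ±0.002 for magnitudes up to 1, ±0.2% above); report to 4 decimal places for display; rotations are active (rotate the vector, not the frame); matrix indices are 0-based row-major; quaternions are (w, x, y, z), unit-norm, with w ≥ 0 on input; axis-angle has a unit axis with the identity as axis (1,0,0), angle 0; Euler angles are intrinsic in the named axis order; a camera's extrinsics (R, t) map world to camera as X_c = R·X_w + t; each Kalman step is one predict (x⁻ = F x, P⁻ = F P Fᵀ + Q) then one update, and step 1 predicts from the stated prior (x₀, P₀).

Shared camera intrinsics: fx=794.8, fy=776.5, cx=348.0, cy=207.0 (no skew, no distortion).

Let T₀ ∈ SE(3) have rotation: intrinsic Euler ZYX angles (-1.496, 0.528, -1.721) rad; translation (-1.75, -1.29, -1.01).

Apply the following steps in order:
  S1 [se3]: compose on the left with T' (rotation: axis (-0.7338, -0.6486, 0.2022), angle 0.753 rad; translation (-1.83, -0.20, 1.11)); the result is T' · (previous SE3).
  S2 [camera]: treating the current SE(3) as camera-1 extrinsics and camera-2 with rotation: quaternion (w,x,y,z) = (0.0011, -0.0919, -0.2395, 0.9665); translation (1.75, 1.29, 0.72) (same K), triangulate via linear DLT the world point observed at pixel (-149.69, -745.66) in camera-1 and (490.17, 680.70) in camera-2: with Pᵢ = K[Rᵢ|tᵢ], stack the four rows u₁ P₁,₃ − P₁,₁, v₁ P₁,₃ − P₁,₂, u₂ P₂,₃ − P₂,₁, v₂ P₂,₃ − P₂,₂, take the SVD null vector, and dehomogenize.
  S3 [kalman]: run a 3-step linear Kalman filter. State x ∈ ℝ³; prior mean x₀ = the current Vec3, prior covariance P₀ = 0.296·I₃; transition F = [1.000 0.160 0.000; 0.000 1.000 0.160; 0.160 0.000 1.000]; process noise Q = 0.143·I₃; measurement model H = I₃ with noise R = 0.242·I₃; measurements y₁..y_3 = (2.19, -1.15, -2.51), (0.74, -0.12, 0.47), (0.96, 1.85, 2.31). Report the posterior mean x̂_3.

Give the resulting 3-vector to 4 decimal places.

after S1 (compose_se3): R=[0.3084 0.2452 0.9191; -0.9442 -0.0386 0.3271; 0.1157 -0.9687 0.2197], t=(-2.8608, -2.2261, 0.3490)
after S2 (triangulate): (0.9313, -1.2253, 1.7459)
after S3 (kf_track): (1.0814, 0.7487, 1.3663)

result = (1.0814, 0.7487, 1.3663)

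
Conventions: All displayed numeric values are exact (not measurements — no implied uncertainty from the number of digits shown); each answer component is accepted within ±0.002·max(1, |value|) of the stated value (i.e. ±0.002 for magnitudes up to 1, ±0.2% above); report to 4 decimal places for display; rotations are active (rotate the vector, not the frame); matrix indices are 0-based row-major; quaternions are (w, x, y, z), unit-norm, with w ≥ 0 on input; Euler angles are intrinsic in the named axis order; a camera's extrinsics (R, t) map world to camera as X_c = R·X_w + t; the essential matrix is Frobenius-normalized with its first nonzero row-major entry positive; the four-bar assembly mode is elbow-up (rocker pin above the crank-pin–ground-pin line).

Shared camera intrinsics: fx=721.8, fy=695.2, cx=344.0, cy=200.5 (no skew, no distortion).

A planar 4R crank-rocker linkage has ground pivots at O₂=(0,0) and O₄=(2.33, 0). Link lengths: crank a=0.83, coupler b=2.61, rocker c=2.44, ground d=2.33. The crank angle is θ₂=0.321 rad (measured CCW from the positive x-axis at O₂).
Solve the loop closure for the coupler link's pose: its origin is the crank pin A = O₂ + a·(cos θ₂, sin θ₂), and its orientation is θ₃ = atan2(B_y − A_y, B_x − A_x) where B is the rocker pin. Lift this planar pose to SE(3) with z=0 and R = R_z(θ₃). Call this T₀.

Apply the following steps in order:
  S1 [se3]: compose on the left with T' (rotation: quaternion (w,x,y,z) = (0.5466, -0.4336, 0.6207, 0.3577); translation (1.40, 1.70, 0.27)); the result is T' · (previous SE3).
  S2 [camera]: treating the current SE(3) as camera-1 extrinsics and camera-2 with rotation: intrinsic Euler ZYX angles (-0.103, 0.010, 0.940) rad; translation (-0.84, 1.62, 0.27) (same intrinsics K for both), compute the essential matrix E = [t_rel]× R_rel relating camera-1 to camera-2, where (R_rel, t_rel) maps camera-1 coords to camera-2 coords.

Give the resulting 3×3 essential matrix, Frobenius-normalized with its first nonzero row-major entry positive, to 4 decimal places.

matrix = [0.1774 -0.4887 -0.4715; -0.0843 -0.0483 -0.1076; -0.6295 0.0728 -0.2911]

source (fourbar_fk): coupler pose = R=[0.5522 -0.8337 0.0000; 0.8337 0.5522 0.0000; 0.0000 0.0000 1.0000], t=(0.7876, 0.2619, 0.0000)
after S1 (compose_se3): R=[-0.7894 -0.4911 0.3684; 0.2256 0.3260 0.9181; -0.5709 0.8078 -0.1466], t=(1.1358, 1.6804, -0.5166)
after S2 (essential): [0.1774 -0.4887 -0.4715; -0.0843 -0.0483 -0.1076; -0.6295 0.0728 -0.2911]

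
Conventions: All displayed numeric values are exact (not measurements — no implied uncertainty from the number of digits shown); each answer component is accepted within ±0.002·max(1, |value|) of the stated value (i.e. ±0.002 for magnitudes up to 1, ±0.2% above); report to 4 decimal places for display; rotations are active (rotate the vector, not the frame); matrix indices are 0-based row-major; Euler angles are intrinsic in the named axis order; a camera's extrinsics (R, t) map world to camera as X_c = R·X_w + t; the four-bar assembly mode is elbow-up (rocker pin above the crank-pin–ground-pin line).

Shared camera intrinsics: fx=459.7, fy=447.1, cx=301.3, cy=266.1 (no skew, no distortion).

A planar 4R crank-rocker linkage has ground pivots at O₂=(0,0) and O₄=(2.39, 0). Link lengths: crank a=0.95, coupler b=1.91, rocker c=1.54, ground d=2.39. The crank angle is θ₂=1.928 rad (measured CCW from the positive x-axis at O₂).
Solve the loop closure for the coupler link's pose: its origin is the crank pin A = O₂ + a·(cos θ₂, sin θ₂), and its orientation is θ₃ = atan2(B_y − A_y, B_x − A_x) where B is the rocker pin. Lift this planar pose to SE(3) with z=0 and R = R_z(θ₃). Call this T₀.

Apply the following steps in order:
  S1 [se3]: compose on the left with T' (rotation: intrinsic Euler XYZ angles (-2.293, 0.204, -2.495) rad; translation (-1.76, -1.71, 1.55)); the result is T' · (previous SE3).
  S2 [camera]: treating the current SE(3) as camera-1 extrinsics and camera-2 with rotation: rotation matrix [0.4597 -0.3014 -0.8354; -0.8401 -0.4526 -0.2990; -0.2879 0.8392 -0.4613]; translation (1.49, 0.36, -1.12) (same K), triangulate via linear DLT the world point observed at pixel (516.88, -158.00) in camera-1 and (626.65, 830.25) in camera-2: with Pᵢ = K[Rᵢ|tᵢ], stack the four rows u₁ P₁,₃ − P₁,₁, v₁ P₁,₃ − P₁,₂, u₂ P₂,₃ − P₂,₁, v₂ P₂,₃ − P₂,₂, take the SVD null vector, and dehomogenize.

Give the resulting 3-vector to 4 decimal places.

result = (-1.7049, 1.6056, -0.5623)

source (fourbar_fk): coupler pose = R=[0.9787 -0.2054 0.0000; 0.2054 0.9787 0.0000; 0.0000 0.0000 1.0000], t=(-0.3322, 0.8900, 0.0000)
after S1 (compose_se3): R=[-0.6438 0.7379 0.2026; 0.5980 0.3200 0.7348; 0.4774 0.5942 -0.6473], t=(-0.9753, -1.4945, 2.0402)
after S2 (triangulate): (-1.7049, 1.6056, -0.5623)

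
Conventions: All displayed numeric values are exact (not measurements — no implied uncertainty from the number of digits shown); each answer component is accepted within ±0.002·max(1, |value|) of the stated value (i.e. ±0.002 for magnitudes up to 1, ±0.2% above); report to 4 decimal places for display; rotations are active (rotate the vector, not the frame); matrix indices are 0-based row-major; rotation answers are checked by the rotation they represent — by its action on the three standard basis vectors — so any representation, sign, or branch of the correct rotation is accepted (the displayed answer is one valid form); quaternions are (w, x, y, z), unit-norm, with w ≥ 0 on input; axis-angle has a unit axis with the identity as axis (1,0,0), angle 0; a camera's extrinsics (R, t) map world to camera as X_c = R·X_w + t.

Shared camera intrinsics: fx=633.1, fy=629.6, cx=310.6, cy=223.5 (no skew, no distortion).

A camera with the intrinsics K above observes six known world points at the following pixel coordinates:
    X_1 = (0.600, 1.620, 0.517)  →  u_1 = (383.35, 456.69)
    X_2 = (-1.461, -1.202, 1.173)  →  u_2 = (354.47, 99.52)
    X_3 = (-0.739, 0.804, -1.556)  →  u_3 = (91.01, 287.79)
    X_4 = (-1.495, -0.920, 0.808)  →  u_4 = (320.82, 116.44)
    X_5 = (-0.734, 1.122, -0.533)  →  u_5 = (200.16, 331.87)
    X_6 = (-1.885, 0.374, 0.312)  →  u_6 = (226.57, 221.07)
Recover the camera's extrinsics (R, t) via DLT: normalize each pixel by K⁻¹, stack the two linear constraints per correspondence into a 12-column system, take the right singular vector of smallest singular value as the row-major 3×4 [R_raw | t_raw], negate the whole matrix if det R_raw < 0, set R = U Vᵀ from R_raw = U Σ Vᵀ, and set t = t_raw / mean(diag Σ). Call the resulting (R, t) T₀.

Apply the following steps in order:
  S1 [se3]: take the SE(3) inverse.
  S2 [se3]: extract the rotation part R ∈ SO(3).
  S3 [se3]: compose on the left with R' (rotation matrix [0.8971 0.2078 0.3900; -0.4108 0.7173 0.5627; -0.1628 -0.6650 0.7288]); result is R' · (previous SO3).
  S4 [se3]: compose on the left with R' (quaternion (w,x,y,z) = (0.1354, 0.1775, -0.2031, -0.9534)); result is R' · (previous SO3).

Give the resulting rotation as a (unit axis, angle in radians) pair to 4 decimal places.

rotation (axis_angle) = ((0.1180, -0.1851, 0.9756), 3.0952)

source (pnp_recover): camera pose = R=[0.6598 -0.2787 0.6979; 0.2667 0.9551 0.1292; -0.7026 0.1009 0.7044], t=(0.2700, 0.0801, 4.8998)
after S1 (invert_se3): R=[0.6598 0.2667 -0.7026; -0.2787 0.9551 0.1009; 0.6979 0.1292 0.7044], t=(3.2429, -0.4956, -3.6503)
after S2 (rot_of_se3): [0.6598 0.2667 -0.7026; -0.2787 0.9551 0.1009; 0.6979 0.1292 0.7044]
after S3 (compose_so3): [0.8061 0.4881 -0.3345; -0.0782 0.6482 0.7574; 0.5866 -0.5844 0.5607]
after S4 (compose_so3): [-0.9711 -0.0889 0.2215; 0.0016 -0.9304 -0.3665; 0.2387 -0.3555 0.9037]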